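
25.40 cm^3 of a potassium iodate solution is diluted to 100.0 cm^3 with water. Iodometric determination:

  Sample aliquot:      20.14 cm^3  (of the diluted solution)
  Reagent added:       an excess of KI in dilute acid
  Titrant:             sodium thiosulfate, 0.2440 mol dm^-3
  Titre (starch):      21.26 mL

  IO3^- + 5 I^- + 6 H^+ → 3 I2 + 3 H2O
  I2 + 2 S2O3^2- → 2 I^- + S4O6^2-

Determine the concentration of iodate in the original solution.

n(S2O3^2-) = 0.02126 × 0.2440 = 5.187 × 10^-3 mol
n(I2) = n(S2O3^2-)/2 = 2.594 × 10^-3 mol
From the 1:3 ratio, n(IO3^-) in the aliquot = 1/3 × 2.594 × 10^-3 = 8.646 × 10^-4 mol
[IO3^-]_dilute = 8.646 × 10^-4 / 0.02014 = 0.04293 mol/L
[IO3^-]_original = 0.04293 × 100.0/25.40 = 0.1690 mol/L

0.1690 mol/L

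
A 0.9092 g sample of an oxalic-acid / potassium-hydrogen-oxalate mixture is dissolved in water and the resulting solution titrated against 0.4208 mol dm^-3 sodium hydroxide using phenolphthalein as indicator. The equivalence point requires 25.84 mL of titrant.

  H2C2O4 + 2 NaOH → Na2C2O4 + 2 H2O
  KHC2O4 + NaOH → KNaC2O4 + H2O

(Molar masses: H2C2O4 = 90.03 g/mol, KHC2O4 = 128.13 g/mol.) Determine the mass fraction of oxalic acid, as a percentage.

28.83 %

n(NaOH) = 0.02584 × 0.4208 = 0.01087 mol
Let x = n(H2C2O4), y = n(KHC2O4).
Titrant: 2x + 1y = 0.01087;  mass: 90.03x + 128.13y = 0.9092
Solving, x = 2.912 × 10^-3 mol, y = 5.050 × 10^-3 mol
mass of H2C2O4 = 2.912 × 10^-3 × 90.03 = 0.2621 g
% H2C2O4 = 0.2621 / 0.9092 × 100 = 28.83 %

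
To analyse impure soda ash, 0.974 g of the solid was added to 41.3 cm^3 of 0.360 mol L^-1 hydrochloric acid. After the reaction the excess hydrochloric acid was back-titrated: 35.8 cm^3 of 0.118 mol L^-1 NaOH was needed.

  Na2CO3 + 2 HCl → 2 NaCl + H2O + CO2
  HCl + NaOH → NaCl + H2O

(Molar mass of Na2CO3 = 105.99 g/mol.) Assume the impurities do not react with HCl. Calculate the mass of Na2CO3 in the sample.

n(HCl) added = 0.0413 × 0.360 = 0.0149 mol
n(NaOH) used in back-titration = 0.0358 × 0.118 = 4.22 × 10^-3 mol
n(HCl) left over = 4.22 × 10^-3 mol (1:1 ratio)
n(HCl) consumed by analyte = 0.0149 − 4.22 × 10^-3 = 0.0106 mol
From the 1:2 ratio, n(Na2CO3) = 1/2 × 0.0106 = 5.32 × 10^-3 mol
mass of Na2CO3 = 5.32 × 10^-3 × 105.99 = 0.564 g

0.564 g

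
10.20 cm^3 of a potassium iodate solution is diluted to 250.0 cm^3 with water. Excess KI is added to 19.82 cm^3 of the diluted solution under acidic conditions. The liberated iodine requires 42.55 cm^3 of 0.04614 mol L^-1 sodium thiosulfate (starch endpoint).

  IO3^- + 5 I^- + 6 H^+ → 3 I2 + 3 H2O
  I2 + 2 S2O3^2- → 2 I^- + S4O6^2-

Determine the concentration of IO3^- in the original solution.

n(S2O3^2-) = 0.04255 × 0.04614 = 1.963 × 10^-3 mol
n(I2) = n(S2O3^2-)/2 = 9.816 × 10^-4 mol
From the 1:3 ratio, n(IO3^-) in the aliquot = 1/3 × 9.816 × 10^-4 = 3.272 × 10^-4 mol
[IO3^-]_dilute = 3.272 × 10^-4 / 0.01982 = 0.01651 mol/L
[IO3^-]_original = 0.01651 × 250.0/10.20 = 0.4046 mol/L

0.4046 mol/L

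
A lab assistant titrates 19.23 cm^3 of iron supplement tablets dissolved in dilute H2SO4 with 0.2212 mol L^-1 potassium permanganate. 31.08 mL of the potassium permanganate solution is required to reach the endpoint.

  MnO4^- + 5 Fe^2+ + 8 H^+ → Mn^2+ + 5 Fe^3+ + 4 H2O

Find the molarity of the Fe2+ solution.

n(KMnO4) = 0.03108 L × 0.2212 mol/L = 6.875 × 10^-3 mol
From the 5:1 mole ratio, n(Fe2+) = 5/1 × 6.875 × 10^-3 = 0.03437 mol
[Fe2+] = 0.03437 mol / 0.01923 L = 1.788 mol/L

1.788 mol/L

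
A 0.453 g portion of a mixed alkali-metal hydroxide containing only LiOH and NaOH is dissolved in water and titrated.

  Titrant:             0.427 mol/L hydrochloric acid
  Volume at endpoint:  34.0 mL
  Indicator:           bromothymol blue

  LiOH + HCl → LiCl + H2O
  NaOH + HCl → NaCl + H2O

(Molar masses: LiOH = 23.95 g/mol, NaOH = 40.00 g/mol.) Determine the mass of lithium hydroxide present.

0.191 g

n(HCl) = 0.0340 × 0.427 = 0.0145 mol
Let x = n(LiOH), y = n(NaOH).
Titrant: 1x + 1y = 0.0145;  mass: 23.95x + 40.00y = 0.453
Solving, x = 7.96 × 10^-3 mol, y = 6.56 × 10^-3 mol
mass of LiOH = 7.96 × 10^-3 × 23.95 = 0.191 g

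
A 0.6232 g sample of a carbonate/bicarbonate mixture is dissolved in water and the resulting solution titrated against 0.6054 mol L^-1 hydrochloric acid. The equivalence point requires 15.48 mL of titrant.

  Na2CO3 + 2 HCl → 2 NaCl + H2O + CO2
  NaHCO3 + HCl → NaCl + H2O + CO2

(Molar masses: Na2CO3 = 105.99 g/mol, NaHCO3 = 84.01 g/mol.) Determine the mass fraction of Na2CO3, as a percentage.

n(HCl) = 0.01548 × 0.6054 = 9.372 × 10^-3 mol
Let x = n(Na2CO3), y = n(NaHCO3).
Titrant: 2x + 1y = 9.372 × 10^-3;  mass: 105.99x + 84.01y = 0.6232
Solving, x = 2.646 × 10^-3 mol, y = 4.080 × 10^-3 mol
mass of Na2CO3 = 2.646 × 10^-3 × 105.99 = 0.2804 g
% Na2CO3 = 0.2804 / 0.6232 × 100 = 44.99 %

44.99 %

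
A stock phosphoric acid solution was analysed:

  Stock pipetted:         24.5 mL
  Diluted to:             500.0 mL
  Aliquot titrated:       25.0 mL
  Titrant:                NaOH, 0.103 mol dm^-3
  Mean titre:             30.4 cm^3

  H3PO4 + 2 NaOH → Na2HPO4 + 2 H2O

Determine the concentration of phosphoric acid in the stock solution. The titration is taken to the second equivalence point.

1.28 mol/L

n(NaOH) = 0.0304 × 0.103 = 3.13 × 10^-3 mol
From the 1:2 ratio, n(H3PO4) in the aliquot = 1/2 × 3.13 × 10^-3 = 1.57 × 10^-3 mol
[H3PO4]_dilute = 1.57 × 10^-3 / 0.0250 = 0.0626 mol/L
Dilution factor = 500.0 / 24.5 = 20.41
[H3PO4]_stock = 0.0626 × 20.41 = 1.28 mol/L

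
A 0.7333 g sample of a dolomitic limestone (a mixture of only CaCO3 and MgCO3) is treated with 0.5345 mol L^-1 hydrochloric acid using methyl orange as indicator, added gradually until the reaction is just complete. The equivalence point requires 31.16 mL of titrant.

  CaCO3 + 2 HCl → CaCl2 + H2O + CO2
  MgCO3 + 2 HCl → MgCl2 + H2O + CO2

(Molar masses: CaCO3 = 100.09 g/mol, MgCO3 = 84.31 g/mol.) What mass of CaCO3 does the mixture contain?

n(HCl) = 0.03116 × 0.5345 = 0.01666 mol
Let x = n(CaCO3), y = n(MgCO3).
Titrant: 2x + 2y = 0.01666;  mass: 100.09x + 84.31y = 0.7333
Solving, x = 1.978 × 10^-3 mol, y = 6.350 × 10^-3 mol
mass of CaCO3 = 1.978 × 10^-3 × 100.09 = 0.1979 g

0.1979 g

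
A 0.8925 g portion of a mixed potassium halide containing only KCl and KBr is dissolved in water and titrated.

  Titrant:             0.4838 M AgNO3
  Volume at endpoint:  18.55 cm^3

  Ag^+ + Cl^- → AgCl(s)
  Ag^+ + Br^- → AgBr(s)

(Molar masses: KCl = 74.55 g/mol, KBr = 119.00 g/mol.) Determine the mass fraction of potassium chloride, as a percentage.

32.97 %

n(AgNO3) = 0.01855 × 0.4838 = 8.974 × 10^-3 mol
Let x = n(KCl), y = n(KBr).
Titrant: 1x + 1y = 8.974 × 10^-3;  mass: 74.55x + 119.00y = 0.8925
Solving, x = 3.947 × 10^-3 mol, y = 5.027 × 10^-3 mol
mass of KCl = 3.947 × 10^-3 × 74.55 = 0.2943 g
% KCl = 0.2943 / 0.8925 × 100 = 32.97 %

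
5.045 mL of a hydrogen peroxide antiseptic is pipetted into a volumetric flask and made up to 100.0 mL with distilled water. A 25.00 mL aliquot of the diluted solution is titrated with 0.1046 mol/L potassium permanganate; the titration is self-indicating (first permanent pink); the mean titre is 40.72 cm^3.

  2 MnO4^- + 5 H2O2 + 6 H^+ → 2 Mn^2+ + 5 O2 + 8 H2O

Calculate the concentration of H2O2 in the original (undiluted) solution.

8.443 mol/L

n(KMnO4) = 0.04072 × 0.1046 = 4.259 × 10^-3 mol
From the 5:2 ratio, n(H2O2) in the aliquot = 5/2 × 4.259 × 10^-3 = 0.01065 mol
[H2O2]_dilute = 0.01065 / 0.02500 = 0.4259 mol/L
Dilution factor = 100.0 / 5.045 = 19.82
[H2O2]_stock = 0.4259 × 19.82 = 8.443 mol/L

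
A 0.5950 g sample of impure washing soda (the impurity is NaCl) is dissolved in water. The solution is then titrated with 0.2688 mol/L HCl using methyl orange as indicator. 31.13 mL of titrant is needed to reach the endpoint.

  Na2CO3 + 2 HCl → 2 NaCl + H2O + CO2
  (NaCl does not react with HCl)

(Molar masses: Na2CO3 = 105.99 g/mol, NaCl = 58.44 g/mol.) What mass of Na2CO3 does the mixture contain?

0.4434 g

n(HCl) = 0.03113 × 0.2688 = 8.368 × 10^-3 mol
Let x = n(Na2CO3), y = n(NaCl).
Titrant: 2x = 8.368 × 10^-3;  mass: 105.99x + 58.44y = 0.5950
Solving, x = 4.184 × 10^-3 mol, y = 2.593 × 10^-3 mol
mass of Na2CO3 = 4.184 × 10^-3 × 105.99 = 0.4434 g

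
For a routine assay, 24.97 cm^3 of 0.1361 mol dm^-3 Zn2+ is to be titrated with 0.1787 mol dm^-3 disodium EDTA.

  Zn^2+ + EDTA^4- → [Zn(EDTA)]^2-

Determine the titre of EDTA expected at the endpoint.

n(Zn2+) = 0.02497 L × 0.1361 mol/L = 3.398 × 10^-3 mol
n(EDTA) = 3.398 × 10^-3 mol (1:1 stoichiometry)
V(EDTA) = 3.398 × 10^-3 mol / 0.1787 mol/L = 0.01902 L = 19.02 mL

19.02 mL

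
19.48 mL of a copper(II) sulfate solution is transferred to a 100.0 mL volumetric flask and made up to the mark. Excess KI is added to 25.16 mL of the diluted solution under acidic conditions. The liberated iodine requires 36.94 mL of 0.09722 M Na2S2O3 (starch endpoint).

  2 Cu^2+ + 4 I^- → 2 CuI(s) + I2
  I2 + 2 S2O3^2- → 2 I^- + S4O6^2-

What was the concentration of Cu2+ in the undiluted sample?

n(S2O3^2-) = 0.03694 × 0.09722 = 3.591 × 10^-3 mol
n(I2) = n(S2O3^2-)/2 = 1.796 × 10^-3 mol
From the 2:1 ratio, n(Cu2+) in the aliquot = 2/1 × 1.796 × 10^-3 = 3.591 × 10^-3 mol
[Cu2+]_dilute = 3.591 × 10^-3 / 0.02516 = 0.1427 mol/L
[Cu2+]_original = 0.1427 × 100.0/19.48 = 0.7327 mol/L

0.7327 M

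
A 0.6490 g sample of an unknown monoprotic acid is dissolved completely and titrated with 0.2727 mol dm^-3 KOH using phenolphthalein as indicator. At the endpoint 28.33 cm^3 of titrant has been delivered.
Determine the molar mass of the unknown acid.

84.01 g/mol

n(KOH) = 0.02833 L × 0.2727 mol/L = 7.726 × 10^-3 mol
n(HA) = 7.726 × 10^-3 mol (1:1 ratio)
M = m / n = 0.6490 g / 7.726 × 10^-3 mol = 84.01 g/mol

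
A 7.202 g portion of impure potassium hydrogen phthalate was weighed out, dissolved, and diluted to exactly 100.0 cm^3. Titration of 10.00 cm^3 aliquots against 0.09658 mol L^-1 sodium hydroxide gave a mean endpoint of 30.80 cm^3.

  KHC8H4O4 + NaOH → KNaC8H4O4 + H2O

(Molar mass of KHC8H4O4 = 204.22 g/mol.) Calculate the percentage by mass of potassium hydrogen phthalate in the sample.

84.35 %

n(NaOH) per titration = 0.03080 × 0.09658 = 2.975 × 10^-3 mol
n(KHC8H4O4) in each aliquot = 2.975 × 10^-3 mol (1:1 ratio)
n(KHC8H4O4) in the whole flask = 2.975 × 10^-3 × 100.0/10.00 = 0.02975 mol
mass of KHC8H4O4 = 0.02975 × 204.22 = 6.075 g
% KHC8H4O4 = 6.075 / 7.202 × 100 = 84.35 %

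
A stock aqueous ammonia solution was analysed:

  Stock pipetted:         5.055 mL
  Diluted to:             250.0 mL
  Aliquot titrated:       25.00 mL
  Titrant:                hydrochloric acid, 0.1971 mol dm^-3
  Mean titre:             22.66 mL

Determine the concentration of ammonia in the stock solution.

8.835 mol/L

NH3 + HCl → NH4Cl
n(HCl) = 0.02266 × 0.1971 = 4.466 × 10^-3 mol
n(NH3) in the aliquot = 4.466 × 10^-3 mol (1:1 ratio)
[NH3]_dilute = 4.466 × 10^-3 / 0.02500 = 0.1787 mol/L
Dilution factor = 250.0 / 5.055 = 49.46
[NH3]_stock = 0.1787 × 49.46 = 8.835 mol/L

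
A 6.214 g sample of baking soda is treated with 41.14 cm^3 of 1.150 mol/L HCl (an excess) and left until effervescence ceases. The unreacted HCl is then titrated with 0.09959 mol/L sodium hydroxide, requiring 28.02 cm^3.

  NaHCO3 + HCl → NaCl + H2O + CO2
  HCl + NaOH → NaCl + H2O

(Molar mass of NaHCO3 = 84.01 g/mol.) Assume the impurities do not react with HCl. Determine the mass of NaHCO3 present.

3.740 g

n(HCl) added = 0.04114 × 1.150 = 0.04731 mol
n(NaOH) used in back-titration = 0.02802 × 0.09959 = 2.791 × 10^-3 mol
n(HCl) left over = 2.791 × 10^-3 mol (1:1 ratio)
n(HCl) consumed by analyte = 0.04731 − 2.791 × 10^-3 = 0.04452 mol
n(NaHCO3) = 0.04452 mol (1:1 ratio)
mass of NaHCO3 = 0.04452 × 84.01 = 3.740 g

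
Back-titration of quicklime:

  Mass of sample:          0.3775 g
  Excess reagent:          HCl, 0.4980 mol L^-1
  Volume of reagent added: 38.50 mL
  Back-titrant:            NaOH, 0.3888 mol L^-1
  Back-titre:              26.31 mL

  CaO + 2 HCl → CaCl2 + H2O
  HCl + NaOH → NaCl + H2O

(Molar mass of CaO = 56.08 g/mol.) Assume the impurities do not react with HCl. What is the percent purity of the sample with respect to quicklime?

n(HCl) added = 0.03850 × 0.4980 = 0.01917 mol
n(NaOH) used in back-titration = 0.02631 × 0.3888 = 0.01023 mol
n(HCl) left over = 0.01023 mol (1:1 ratio)
n(HCl) consumed by analyte = 0.01917 − 0.01023 = 8.944 × 10^-3 mol
From the 1:2 ratio, n(CaO) = 1/2 × 8.944 × 10^-3 = 4.472 × 10^-3 mol
mass of CaO = 4.472 × 10^-3 × 56.08 = 0.2508 g
% CaO = 0.2508 / 0.3775 × 100 = 66.43 %

66.43 %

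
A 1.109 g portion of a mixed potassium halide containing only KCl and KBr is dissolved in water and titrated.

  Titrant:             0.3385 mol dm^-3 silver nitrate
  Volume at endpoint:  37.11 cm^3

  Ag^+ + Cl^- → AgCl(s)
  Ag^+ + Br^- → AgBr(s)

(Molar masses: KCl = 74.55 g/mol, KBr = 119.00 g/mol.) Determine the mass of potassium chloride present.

n(AgNO3) = 0.03711 × 0.3385 = 0.01256 mol
Let x = n(KCl), y = n(KBr).
Titrant: 1x + 1y = 0.01256;  mass: 74.55x + 119.00y = 1.109
Solving, x = 8.680 × 10^-3 mol, y = 3.881 × 10^-3 mol
mass of KCl = 8.680 × 10^-3 × 74.55 = 0.6471 g

0.6471 g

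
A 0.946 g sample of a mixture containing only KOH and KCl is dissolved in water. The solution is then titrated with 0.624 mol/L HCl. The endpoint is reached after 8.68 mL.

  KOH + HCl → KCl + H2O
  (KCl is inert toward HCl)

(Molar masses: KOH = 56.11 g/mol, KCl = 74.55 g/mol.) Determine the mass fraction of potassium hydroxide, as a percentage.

32.1 %

n(HCl) = 0.00868 × 0.624 = 5.42 × 10^-3 mol
Let x = n(KOH), y = n(KCl).
Titrant: 1x = 5.42 × 10^-3;  mass: 56.11x + 74.55y = 0.946
Solving, x = 5.42 × 10^-3 mol, y = 8.61 × 10^-3 mol
mass of KOH = 5.42 × 10^-3 × 56.11 = 0.304 g
% KOH = 0.304 / 0.946 × 100 = 32.1 %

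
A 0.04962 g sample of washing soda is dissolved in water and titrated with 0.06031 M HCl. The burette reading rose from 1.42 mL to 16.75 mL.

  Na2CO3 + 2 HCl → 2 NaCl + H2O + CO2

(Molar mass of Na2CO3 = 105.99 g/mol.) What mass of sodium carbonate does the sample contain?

0.04900 g

n(HCl) = 0.01533 L × 0.06031 mol/L = 9.246 × 10^-4 mol
From the 1:2 ratio, n(Na2CO3) = 1/2 × 9.246 × 10^-4 = 4.623 × 10^-4 mol
mass of Na2CO3 = 4.623 × 10^-4 × 105.99 g/mol = 0.04900 g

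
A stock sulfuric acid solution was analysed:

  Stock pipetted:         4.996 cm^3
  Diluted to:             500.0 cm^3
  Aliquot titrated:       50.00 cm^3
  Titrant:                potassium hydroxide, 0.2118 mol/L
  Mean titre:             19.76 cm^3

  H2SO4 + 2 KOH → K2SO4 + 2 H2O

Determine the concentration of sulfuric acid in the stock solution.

n(KOH) = 0.01976 × 0.2118 = 4.185 × 10^-3 mol
From the 1:2 ratio, n(H2SO4) in the aliquot = 1/2 × 4.185 × 10^-3 = 2.093 × 10^-3 mol
[H2SO4]_dilute = 2.093 × 10^-3 / 0.05000 = 0.04185 mol/L
Dilution factor = 500.0 / 4.996 = 100.1
[H2SO4]_stock = 0.04185 × 100.1 = 4.189 mol/L

4.189 mol/L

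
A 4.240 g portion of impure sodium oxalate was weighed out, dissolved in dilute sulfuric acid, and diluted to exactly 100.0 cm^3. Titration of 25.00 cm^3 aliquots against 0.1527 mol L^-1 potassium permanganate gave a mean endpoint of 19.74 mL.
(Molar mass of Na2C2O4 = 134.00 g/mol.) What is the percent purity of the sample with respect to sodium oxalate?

95.26 %

2 MnO4^- + 5 C2O4^2- + 16 H^+ → 2 Mn^2+ + 10 CO2 + 8 H2O
n(KMnO4) per titration = 0.01974 × 0.1527 = 3.014 × 10^-3 mol
From the 5:2 ratio, n(Na2C2O4) in each aliquot = 5/2 × 3.014 × 10^-3 = 7.536 × 10^-3 mol
n(Na2C2O4) in the whole flask = 7.536 × 10^-3 × 100.0/25.00 = 0.03014 mol
mass of Na2C2O4 = 0.03014 × 134.00 = 4.039 g
% Na2C2O4 = 4.039 / 4.240 × 100 = 95.26 %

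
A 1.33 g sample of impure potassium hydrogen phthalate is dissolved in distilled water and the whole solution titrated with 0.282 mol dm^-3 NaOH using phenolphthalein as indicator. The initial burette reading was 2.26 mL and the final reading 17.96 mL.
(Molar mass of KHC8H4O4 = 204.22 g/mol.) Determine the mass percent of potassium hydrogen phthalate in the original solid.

68.0 %

KHC8H4O4 + NaOH → KNaC8H4O4 + H2O
n(NaOH) = 0.0157 L × 0.282 mol/L = 4.43 × 10^-3 mol
n(KHC8H4O4) = 4.43 × 10^-3 mol (1:1 ratio)
mass of KHC8H4O4 = 4.43 × 10^-3 × 204.22 g/mol = 0.904 g
% KHC8H4O4 = 0.904 / 1.33 × 100 = 68.0 %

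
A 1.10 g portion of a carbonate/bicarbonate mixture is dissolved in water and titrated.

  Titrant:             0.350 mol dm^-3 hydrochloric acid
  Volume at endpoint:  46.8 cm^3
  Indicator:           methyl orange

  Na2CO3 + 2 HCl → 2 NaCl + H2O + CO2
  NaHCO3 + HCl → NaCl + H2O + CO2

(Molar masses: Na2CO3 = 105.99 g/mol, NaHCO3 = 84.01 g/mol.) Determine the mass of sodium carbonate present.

n(HCl) = 0.0468 × 0.350 = 0.0164 mol
Let x = n(Na2CO3), y = n(NaHCO3).
Titrant: 2x + 1y = 0.0164;  mass: 105.99x + 84.01y = 1.10
Solving, x = 4.45 × 10^-3 mol, y = 7.48 × 10^-3 mol
mass of Na2CO3 = 4.45 × 10^-3 × 105.99 = 0.472 g

0.472 g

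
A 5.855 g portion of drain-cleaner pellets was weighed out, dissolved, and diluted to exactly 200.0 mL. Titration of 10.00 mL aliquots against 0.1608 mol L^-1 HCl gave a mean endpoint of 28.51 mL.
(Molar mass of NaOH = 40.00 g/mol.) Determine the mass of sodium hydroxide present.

NaOH + HCl → NaCl + H2O
n(HCl) per titration = 0.02851 × 0.1608 = 4.584 × 10^-3 mol
n(NaOH) in each aliquot = 4.584 × 10^-3 mol (1:1 ratio)
n(NaOH) in the whole flask = 4.584 × 10^-3 × 200.0/10.00 = 0.09169 mol
mass of NaOH = 0.09169 × 40.00 = 3.668 g

3.668 g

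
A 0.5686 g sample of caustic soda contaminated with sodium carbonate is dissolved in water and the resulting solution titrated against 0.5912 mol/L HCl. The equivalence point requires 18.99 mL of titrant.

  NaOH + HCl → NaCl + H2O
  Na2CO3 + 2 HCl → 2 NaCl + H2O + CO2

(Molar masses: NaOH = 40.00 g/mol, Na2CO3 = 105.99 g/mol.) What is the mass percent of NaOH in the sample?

14.27 %

n(HCl) = 0.01899 × 0.5912 = 0.01123 mol
Let x = n(NaOH), y = n(Na2CO3).
Titrant: 1x + 2y = 0.01123;  mass: 40.00x + 105.99y = 0.5686
Solving, x = 2.029 × 10^-3 mol, y = 4.599 × 10^-3 mol
mass of NaOH = 2.029 × 10^-3 × 40.00 = 0.08117 g
% NaOH = 0.08117 / 0.5686 × 100 = 14.27 %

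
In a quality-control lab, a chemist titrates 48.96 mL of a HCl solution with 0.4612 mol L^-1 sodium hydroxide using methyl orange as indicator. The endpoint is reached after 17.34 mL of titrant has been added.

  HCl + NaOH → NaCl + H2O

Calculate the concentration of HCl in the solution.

0.1633 mol/L

n(NaOH) = 0.01734 L × 0.4612 mol/L = 7.997 × 10^-3 mol
n(HCl) = 7.997 × 10^-3 mol (1:1 mole ratio)
[HCl] = 7.997 × 10^-3 mol / 0.04896 L = 0.1633 mol/L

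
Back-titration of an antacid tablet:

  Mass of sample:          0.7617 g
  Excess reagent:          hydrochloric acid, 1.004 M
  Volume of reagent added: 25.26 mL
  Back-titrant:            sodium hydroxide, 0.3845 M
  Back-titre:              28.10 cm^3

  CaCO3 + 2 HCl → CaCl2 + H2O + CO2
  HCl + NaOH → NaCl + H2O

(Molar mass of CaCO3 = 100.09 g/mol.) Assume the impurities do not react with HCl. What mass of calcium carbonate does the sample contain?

0.7285 g

n(HCl) added = 0.02526 × 1.004 = 0.02536 mol
n(NaOH) used in back-titration = 0.02810 × 0.3845 = 0.01080 mol
n(HCl) left over = 0.01080 mol (1:1 ratio)
n(HCl) consumed by analyte = 0.02536 − 0.01080 = 0.01456 mol
From the 1:2 ratio, n(CaCO3) = 1/2 × 0.01456 = 7.278 × 10^-3 mol
mass of CaCO3 = 7.278 × 10^-3 × 100.09 = 0.7285 g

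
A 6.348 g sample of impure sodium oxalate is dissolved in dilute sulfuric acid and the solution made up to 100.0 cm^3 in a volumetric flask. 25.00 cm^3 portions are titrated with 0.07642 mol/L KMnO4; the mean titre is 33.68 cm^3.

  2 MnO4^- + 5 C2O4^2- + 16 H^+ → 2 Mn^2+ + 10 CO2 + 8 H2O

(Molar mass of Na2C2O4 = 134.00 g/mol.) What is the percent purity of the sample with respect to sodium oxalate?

n(KMnO4) per titration = 0.03368 × 0.07642 = 2.574 × 10^-3 mol
From the 5:2 ratio, n(Na2C2O4) in each aliquot = 5/2 × 2.574 × 10^-3 = 6.435 × 10^-3 mol
n(Na2C2O4) in the whole flask = 6.435 × 10^-3 × 100.0/25.00 = 0.02574 mol
mass of Na2C2O4 = 0.02574 × 134.00 = 3.449 g
% Na2C2O4 = 3.449 / 6.348 × 100 = 54.33 %

54.33 %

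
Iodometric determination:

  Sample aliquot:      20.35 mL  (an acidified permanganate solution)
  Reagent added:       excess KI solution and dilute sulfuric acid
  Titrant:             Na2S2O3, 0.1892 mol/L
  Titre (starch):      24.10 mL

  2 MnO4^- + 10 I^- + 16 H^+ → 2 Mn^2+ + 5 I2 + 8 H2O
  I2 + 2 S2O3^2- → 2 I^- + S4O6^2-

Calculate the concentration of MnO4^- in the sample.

n(S2O3^2-) = 0.02410 × 0.1892 = 4.560 × 10^-3 mol
n(I2) = n(S2O3^2-)/2 = 2.280 × 10^-3 mol
From the 2:5 ratio, n(MnO4^-) in the aliquot = 2/5 × 2.280 × 10^-3 = 9.119 × 10^-4 mol
[MnO4^-] = 9.119 × 10^-4 / 0.02035 = 0.04481 mol/L

0.04481 mol/L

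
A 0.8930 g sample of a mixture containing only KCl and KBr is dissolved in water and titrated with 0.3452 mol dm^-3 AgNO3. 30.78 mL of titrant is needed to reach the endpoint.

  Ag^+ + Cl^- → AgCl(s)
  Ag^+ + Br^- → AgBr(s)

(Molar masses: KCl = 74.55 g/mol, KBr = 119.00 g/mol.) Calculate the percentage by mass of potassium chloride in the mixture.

69.75 %

n(AgNO3) = 0.03078 × 0.3452 = 0.01063 mol
Let x = n(KCl), y = n(KBr).
Titrant: 1x + 1y = 0.01063;  mass: 74.55x + 119.00y = 0.8930
Solving, x = 8.356 × 10^-3 mol, y = 2.270 × 10^-3 mol
mass of KCl = 8.356 × 10^-3 × 74.55 = 0.6229 g
% KCl = 0.6229 / 0.8930 × 100 = 69.75 %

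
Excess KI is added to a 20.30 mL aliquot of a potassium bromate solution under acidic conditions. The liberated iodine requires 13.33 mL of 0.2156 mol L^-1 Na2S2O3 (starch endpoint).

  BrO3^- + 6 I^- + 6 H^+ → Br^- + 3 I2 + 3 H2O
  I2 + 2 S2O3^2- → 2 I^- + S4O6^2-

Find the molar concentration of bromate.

n(S2O3^2-) = 0.01333 × 0.2156 = 2.874 × 10^-3 mol
n(I2) = n(S2O3^2-)/2 = 1.437 × 10^-3 mol
From the 1:3 ratio, n(BrO3^-) in the aliquot = 1/3 × 1.437 × 10^-3 = 4.790 × 10^-4 mol
[BrO3^-] = 4.790 × 10^-4 / 0.02030 = 0.02360 mol/L

0.02360 mol/L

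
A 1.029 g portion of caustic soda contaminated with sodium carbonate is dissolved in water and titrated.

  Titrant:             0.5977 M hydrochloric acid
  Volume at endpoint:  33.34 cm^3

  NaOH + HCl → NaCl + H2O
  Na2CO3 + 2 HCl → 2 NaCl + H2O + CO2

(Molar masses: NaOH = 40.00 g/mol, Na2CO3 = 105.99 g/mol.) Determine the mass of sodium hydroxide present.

0.08326 g

n(HCl) = 0.03334 × 0.5977 = 0.01993 mol
Let x = n(NaOH), y = n(Na2CO3).
Titrant: 1x + 2y = 0.01993;  mass: 40.00x + 105.99y = 1.029
Solving, x = 2.081 × 10^-3 mol, y = 8.923 × 10^-3 mol
mass of NaOH = 2.081 × 10^-3 × 40.00 = 0.08326 g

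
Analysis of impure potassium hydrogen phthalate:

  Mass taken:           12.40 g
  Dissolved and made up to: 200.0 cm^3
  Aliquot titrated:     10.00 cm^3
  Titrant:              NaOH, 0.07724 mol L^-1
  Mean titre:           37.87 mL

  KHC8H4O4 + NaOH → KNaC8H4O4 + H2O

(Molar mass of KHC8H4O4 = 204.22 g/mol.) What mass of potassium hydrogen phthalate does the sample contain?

n(NaOH) per titration = 0.03787 × 0.07724 = 2.925 × 10^-3 mol
n(KHC8H4O4) in each aliquot = 2.925 × 10^-3 mol (1:1 ratio)
n(KHC8H4O4) in the whole flask = 2.925 × 10^-3 × 200.0/10.00 = 0.05850 mol
mass of KHC8H4O4 = 0.05850 × 204.22 = 11.95 g

11.95 g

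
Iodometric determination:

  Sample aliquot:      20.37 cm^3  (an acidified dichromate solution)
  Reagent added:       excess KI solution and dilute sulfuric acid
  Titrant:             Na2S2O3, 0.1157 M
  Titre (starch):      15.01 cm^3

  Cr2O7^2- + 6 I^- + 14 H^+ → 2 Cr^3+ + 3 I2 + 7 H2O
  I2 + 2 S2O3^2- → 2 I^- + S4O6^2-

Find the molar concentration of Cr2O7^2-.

n(S2O3^2-) = 0.01501 × 0.1157 = 1.737 × 10^-3 mol
n(I2) = n(S2O3^2-)/2 = 8.683 × 10^-4 mol
From the 1:3 ratio, n(Cr2O7^2-) in the aliquot = 1/3 × 8.683 × 10^-4 = 2.894 × 10^-4 mol
[Cr2O7^2-] = 2.894 × 10^-4 / 0.02037 = 0.01421 mol/L

0.01421 M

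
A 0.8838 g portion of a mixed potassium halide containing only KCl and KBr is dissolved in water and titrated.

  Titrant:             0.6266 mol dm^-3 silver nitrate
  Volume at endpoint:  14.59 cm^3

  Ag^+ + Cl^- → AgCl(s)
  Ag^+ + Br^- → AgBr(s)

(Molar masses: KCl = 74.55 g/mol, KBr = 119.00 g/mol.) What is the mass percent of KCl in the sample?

n(AgNO3) = 0.01459 × 0.6266 = 9.142 × 10^-3 mol
Let x = n(KCl), y = n(KBr).
Titrant: 1x + 1y = 9.142 × 10^-3;  mass: 74.55x + 119.00y = 0.8838
Solving, x = 4.592 × 10^-3 mol, y = 4.550 × 10^-3 mol
mass of KCl = 4.592 × 10^-3 × 74.55 = 0.3423 g
% KCl = 0.3423 / 0.8838 × 100 = 38.73 %

38.73 %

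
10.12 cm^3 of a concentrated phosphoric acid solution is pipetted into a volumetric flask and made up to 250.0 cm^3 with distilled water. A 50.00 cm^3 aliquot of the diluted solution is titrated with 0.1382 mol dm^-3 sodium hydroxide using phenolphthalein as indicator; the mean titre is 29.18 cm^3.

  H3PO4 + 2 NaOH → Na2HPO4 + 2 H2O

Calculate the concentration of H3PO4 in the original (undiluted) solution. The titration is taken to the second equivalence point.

n(NaOH) = 0.02918 × 0.1382 = 4.033 × 10^-3 mol
From the 1:2 ratio, n(H3PO4) in the aliquot = 1/2 × 4.033 × 10^-3 = 2.016 × 10^-3 mol
[H3PO4]_dilute = 2.016 × 10^-3 / 0.05000 = 0.04033 mol/L
Dilution factor = 250.0 / 10.12 = 24.70
[H3PO4]_stock = 0.04033 × 24.70 = 0.9962 mol/L

0.9962 mol/L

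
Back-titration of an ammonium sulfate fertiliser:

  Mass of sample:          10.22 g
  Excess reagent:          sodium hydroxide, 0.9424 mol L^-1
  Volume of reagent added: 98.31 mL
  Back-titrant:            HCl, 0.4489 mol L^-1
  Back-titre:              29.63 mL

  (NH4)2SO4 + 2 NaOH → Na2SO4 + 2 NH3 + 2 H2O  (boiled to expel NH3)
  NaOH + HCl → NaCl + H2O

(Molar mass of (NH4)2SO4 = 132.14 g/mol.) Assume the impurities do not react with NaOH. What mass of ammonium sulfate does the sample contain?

5.242 g

n(NaOH) added = 0.09831 × 0.9424 = 0.09265 mol
n(HCl) used in back-titration = 0.02963 × 0.4489 = 0.01330 mol
n(NaOH) left over = 0.01330 mol (1:1 ratio)
n(NaOH) consumed by analyte = 0.09265 − 0.01330 = 0.07935 mol
From the 1:2 ratio, n((NH4)2SO4) = 1/2 × 0.07935 = 0.03967 mol
mass of (NH4)2SO4 = 0.03967 × 132.14 = 5.242 g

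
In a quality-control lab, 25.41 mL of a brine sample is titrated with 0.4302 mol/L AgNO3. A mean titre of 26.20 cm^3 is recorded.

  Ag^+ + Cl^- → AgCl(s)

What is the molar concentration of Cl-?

n(AgNO3) = 0.02620 L × 0.4302 mol/L = 0.01127 mol
n(Cl-) = 0.01127 mol (1:1 mole ratio)
[Cl-] = 0.01127 mol / 0.02541 L = 0.4436 mol/L

0.4436 mol/L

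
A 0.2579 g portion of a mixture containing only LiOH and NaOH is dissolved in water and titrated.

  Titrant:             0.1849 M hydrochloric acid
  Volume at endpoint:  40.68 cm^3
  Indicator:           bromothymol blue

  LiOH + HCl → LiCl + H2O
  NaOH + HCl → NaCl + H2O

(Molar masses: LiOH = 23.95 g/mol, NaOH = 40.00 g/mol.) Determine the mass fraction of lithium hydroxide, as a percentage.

24.86 %

n(HCl) = 0.04068 × 0.1849 = 7.522 × 10^-3 mol
Let x = n(LiOH), y = n(NaOH).
Titrant: 1x + 1y = 7.522 × 10^-3;  mass: 23.95x + 40.00y = 0.2579
Solving, x = 2.677 × 10^-3 mol, y = 4.845 × 10^-3 mol
mass of LiOH = 2.677 × 10^-3 × 23.95 = 0.06412 g
% LiOH = 0.06412 / 0.2579 × 100 = 24.86 %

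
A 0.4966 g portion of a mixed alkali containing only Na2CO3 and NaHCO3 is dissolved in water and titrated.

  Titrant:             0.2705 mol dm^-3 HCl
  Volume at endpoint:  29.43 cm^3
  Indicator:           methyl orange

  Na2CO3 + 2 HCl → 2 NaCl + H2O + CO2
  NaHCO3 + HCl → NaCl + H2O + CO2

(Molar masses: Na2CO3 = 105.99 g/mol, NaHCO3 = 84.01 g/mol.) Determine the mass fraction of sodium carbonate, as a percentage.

n(HCl) = 0.02943 × 0.2705 = 7.961 × 10^-3 mol
Let x = n(Na2CO3), y = n(NaHCO3).
Titrant: 2x + 1y = 7.961 × 10^-3;  mass: 105.99x + 84.01y = 0.4966
Solving, x = 2.776 × 10^-3 mol, y = 2.409 × 10^-3 mol
mass of Na2CO3 = 2.776 × 10^-3 × 105.99 = 0.2942 g
% Na2CO3 = 0.2942 / 0.4966 × 100 = 59.25 %

59.25 %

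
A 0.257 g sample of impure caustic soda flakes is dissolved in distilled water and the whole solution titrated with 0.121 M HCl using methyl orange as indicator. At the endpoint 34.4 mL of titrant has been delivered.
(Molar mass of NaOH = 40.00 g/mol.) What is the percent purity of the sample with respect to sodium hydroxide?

NaOH + HCl → NaCl + H2O
n(HCl) = 0.0344 L × 0.121 mol/L = 4.16 × 10^-3 mol
n(NaOH) = 4.16 × 10^-3 mol (1:1 ratio)
mass of NaOH = 4.16 × 10^-3 × 40.00 g/mol = 0.166 g
% NaOH = 0.166 / 0.257 × 100 = 64.8 %

64.8 %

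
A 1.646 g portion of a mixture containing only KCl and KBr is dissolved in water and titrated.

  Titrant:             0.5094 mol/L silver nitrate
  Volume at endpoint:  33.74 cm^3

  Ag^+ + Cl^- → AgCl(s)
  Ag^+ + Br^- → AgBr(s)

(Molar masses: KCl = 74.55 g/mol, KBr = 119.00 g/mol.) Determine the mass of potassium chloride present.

0.6696 g

n(AgNO3) = 0.03374 × 0.5094 = 0.01719 mol
Let x = n(KCl), y = n(KBr).
Titrant: 1x + 1y = 0.01719;  mass: 74.55x + 119.00y = 1.646
Solving, x = 8.982 × 10^-3 mol, y = 8.205 × 10^-3 mol
mass of KCl = 8.982 × 10^-3 × 74.55 = 0.6696 g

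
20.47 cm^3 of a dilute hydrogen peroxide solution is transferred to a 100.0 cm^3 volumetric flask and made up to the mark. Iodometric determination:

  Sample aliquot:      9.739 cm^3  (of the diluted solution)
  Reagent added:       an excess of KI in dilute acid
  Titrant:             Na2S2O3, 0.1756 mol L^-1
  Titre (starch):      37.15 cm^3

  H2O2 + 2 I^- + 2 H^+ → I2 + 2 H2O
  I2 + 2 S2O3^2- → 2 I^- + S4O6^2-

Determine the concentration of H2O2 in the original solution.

n(S2O3^2-) = 0.03715 × 0.1756 = 6.524 × 10^-3 mol
n(I2) = n(S2O3^2-)/2 = 3.262 × 10^-3 mol
n(H2O2) in the aliquot = 3.262 × 10^-3 mol (1:1 ratio)
[H2O2]_dilute = 3.262 × 10^-3 / 0.009739 = 0.3349 mol/L
[H2O2]_original = 0.3349 × 100.0/20.47 = 1.636 mol/L

1.636 mol/L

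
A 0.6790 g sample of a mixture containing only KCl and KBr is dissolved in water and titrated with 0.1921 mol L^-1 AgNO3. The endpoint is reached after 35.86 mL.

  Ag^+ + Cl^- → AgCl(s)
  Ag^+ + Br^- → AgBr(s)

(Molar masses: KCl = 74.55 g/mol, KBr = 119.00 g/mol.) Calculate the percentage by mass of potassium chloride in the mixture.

n(AgNO3) = 0.03586 × 0.1921 = 6.889 × 10^-3 mol
Let x = n(KCl), y = n(KBr).
Titrant: 1x + 1y = 6.889 × 10^-3;  mass: 74.55x + 119.00y = 0.6790
Solving, x = 3.167 × 10^-3 mol, y = 3.722 × 10^-3 mol
mass of KCl = 3.167 × 10^-3 × 74.55 = 0.2361 g
% KCl = 0.2361 / 0.6790 × 100 = 34.77 %

34.77 %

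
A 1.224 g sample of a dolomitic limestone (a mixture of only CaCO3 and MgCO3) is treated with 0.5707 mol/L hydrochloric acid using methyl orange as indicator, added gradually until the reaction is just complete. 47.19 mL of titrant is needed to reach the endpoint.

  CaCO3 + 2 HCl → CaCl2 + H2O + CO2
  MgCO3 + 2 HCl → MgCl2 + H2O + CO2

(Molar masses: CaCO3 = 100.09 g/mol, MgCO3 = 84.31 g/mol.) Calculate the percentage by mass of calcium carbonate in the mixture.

45.97 %

n(HCl) = 0.04719 × 0.5707 = 0.02693 mol
Let x = n(CaCO3), y = n(MgCO3).
Titrant: 2x + 2y = 0.02693;  mass: 100.09x + 84.31y = 1.224
Solving, x = 5.622 × 10^-3 mol, y = 7.844 × 10^-3 mol
mass of CaCO3 = 5.622 × 10^-3 × 100.09 = 0.5627 g
% CaCO3 = 0.5627 / 1.224 × 100 = 45.97 %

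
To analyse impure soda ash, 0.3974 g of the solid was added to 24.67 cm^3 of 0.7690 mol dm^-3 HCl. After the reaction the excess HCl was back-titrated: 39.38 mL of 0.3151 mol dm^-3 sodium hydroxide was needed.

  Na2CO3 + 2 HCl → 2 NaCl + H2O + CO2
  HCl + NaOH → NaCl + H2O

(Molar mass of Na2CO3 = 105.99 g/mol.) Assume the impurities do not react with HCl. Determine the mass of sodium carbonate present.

0.3478 g

n(HCl) added = 0.02467 × 0.7690 = 0.01897 mol
n(NaOH) used in back-titration = 0.03938 × 0.3151 = 0.01241 mol
n(HCl) left over = 0.01241 mol (1:1 ratio)
n(HCl) consumed by analyte = 0.01897 − 0.01241 = 6.563 × 10^-3 mol
From the 1:2 ratio, n(Na2CO3) = 1/2 × 6.563 × 10^-3 = 3.281 × 10^-3 mol
mass of Na2CO3 = 3.281 × 10^-3 × 105.99 = 0.3478 g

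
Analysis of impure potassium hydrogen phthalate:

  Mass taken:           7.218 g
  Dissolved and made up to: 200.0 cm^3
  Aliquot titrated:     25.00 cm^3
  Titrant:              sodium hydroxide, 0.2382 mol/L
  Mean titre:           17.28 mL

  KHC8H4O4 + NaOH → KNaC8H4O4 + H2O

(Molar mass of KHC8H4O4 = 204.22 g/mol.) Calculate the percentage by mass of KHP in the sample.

n(NaOH) per titration = 0.01728 × 0.2382 = 4.116 × 10^-3 mol
n(KHC8H4O4) in each aliquot = 4.116 × 10^-3 mol (1:1 ratio)
n(KHC8H4O4) in the whole flask = 4.116 × 10^-3 × 200.0/25.00 = 0.03293 mol
mass of KHC8H4O4 = 0.03293 × 204.22 = 6.725 g
% KHC8H4O4 = 6.725 / 7.218 × 100 = 93.17 %

93.17 %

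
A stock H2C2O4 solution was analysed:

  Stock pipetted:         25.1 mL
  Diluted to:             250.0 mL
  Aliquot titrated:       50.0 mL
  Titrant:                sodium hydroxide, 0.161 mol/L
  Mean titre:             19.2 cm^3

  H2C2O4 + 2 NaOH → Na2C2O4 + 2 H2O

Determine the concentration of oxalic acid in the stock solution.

n(NaOH) = 0.0192 × 0.161 = 3.09 × 10^-3 mol
From the 1:2 ratio, n(H2C2O4) in the aliquot = 1/2 × 3.09 × 10^-3 = 1.55 × 10^-3 mol
[H2C2O4]_dilute = 1.55 × 10^-3 / 0.0500 = 0.0309 mol/L
Dilution factor = 250.0 / 25.1 = 9.960
[H2C2O4]_stock = 0.0309 × 9.960 = 0.308 mol/L

0.308 mol/L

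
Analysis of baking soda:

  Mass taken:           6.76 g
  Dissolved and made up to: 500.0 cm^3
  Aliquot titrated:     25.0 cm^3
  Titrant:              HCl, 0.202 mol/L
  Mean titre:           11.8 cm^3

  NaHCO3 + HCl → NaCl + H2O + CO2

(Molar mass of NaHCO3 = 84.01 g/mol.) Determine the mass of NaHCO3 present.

4.00 g

n(HCl) per titration = 0.0118 × 0.202 = 2.38 × 10^-3 mol
n(NaHCO3) in each aliquot = 2.38 × 10^-3 mol (1:1 ratio)
n(NaHCO3) in the whole flask = 2.38 × 10^-3 × 500.0/25.0 = 0.0477 mol
mass of NaHCO3 = 0.0477 × 84.01 = 4.00 g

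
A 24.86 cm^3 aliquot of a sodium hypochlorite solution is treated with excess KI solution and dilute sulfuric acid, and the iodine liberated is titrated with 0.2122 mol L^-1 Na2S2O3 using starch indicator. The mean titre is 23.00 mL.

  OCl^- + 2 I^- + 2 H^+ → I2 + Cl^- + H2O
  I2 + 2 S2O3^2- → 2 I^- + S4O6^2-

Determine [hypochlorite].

n(S2O3^2-) = 0.02300 × 0.2122 = 4.881 × 10^-3 mol
n(I2) = n(S2O3^2-)/2 = 2.440 × 10^-3 mol
n(OCl^-) in the aliquot = 2.440 × 10^-3 mol (1:1 ratio)
[OCl^-] = 2.440 × 10^-3 / 0.02486 = 0.09816 mol/L

0.09816 mol/L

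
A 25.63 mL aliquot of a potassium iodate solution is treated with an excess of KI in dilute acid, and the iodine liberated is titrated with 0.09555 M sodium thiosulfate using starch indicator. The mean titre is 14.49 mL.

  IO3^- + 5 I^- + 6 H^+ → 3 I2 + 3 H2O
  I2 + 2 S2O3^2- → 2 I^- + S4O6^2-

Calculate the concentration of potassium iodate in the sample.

0.009003 M

n(S2O3^2-) = 0.01449 × 0.09555 = 1.385 × 10^-3 mol
n(I2) = n(S2O3^2-)/2 = 6.923 × 10^-4 mol
From the 1:3 ratio, n(IO3^-) in the aliquot = 1/3 × 6.923 × 10^-4 = 2.308 × 10^-4 mol
[IO3^-] = 2.308 × 10^-4 / 0.02563 = 0.009003 mol/L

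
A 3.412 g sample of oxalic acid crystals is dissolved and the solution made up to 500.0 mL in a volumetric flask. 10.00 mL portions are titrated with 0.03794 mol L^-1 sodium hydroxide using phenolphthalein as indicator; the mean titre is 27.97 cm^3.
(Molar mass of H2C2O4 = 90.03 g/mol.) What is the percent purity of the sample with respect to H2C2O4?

70.00 %

H2C2O4 + 2 NaOH → Na2C2O4 + 2 H2O
n(NaOH) per titration = 0.02797 × 0.03794 = 1.061 × 10^-3 mol
From the 1:2 ratio, n(H2C2O4) in each aliquot = 1/2 × 1.061 × 10^-3 = 5.306 × 10^-4 mol
n(H2C2O4) in the whole flask = 5.306 × 10^-4 × 500.0/10.00 = 0.02653 mol
mass of H2C2O4 = 0.02653 × 90.03 = 2.388 g
% H2C2O4 = 2.388 / 3.412 × 100 = 70.00 %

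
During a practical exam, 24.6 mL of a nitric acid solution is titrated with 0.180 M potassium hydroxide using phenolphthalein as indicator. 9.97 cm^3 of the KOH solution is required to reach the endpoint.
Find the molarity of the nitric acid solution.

0.0730 M

HNO3 + KOH → KNO3 + H2O
n(KOH) = 0.00997 L × 0.180 mol/L = 1.79 × 10^-3 mol
n(HNO3) = 1.79 × 10^-3 mol (1:1 mole ratio)
[HNO3] = 1.79 × 10^-3 mol / 0.0246 L = 0.0730 mol/L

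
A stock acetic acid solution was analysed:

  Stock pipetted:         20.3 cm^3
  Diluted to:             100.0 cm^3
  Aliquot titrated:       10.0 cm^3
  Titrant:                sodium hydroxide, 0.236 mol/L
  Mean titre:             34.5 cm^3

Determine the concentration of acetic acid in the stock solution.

4.01 mol/L

CH3COOH + NaOH → CH3COONa + H2O
n(NaOH) = 0.0345 × 0.236 = 8.14 × 10^-3 mol
n(CH3COOH) in the aliquot = 8.14 × 10^-3 mol (1:1 ratio)
[CH3COOH]_dilute = 8.14 × 10^-3 / 0.0100 = 0.814 mol/L
Dilution factor = 100.0 / 20.3 = 4.926
[CH3COOH]_stock = 0.814 × 4.926 = 4.01 mol/L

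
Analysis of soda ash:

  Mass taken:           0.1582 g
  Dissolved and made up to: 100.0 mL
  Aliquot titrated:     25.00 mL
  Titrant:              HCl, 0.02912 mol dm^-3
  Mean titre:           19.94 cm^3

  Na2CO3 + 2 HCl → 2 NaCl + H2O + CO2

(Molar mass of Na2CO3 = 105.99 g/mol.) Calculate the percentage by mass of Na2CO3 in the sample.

n(HCl) per titration = 0.01994 × 0.02912 = 5.807 × 10^-4 mol
From the 1:2 ratio, n(Na2CO3) in each aliquot = 1/2 × 5.807 × 10^-4 = 2.903 × 10^-4 mol
n(Na2CO3) in the whole flask = 2.903 × 10^-4 × 100.0/25.00 = 1.161 × 10^-3 mol
mass of Na2CO3 = 1.161 × 10^-3 × 105.99 = 0.1231 g
% Na2CO3 = 0.1231 / 0.1582 × 100 = 77.80 %

77.80 %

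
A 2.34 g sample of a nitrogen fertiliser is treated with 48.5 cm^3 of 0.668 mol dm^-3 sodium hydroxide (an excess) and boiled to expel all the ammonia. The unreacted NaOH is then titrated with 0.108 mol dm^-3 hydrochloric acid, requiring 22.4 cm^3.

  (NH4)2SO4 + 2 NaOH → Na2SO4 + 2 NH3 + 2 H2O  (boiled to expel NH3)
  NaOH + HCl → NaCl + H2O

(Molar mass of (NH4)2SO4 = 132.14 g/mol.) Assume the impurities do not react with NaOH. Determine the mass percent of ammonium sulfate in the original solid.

n(NaOH) added = 0.0485 × 0.668 = 0.0324 mol
n(HCl) used in back-titration = 0.0224 × 0.108 = 2.42 × 10^-3 mol
n(NaOH) left over = 2.42 × 10^-3 mol (1:1 ratio)
n(NaOH) consumed by analyte = 0.0324 − 2.42 × 10^-3 = 0.0300 mol
From the 1:2 ratio, n((NH4)2SO4) = 1/2 × 0.0300 = 0.0150 mol
mass of (NH4)2SO4 = 0.0150 × 132.14 = 1.98 g
% (NH4)2SO4 = 1.98 / 2.34 × 100 = 84.6 %

84.6 %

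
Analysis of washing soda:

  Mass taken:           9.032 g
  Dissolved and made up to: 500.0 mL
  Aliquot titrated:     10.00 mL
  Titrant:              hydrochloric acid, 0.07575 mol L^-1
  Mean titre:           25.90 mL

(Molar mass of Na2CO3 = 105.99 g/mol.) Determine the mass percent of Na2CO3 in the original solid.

57.56 %

Na2CO3 + 2 HCl → 2 NaCl + H2O + CO2
n(HCl) per titration = 0.02590 × 0.07575 = 1.962 × 10^-3 mol
From the 1:2 ratio, n(Na2CO3) in each aliquot = 1/2 × 1.962 × 10^-3 = 9.810 × 10^-4 mol
n(Na2CO3) in the whole flask = 9.810 × 10^-4 × 500.0/10.00 = 0.04905 mol
mass of Na2CO3 = 0.04905 × 105.99 = 5.199 g
% Na2CO3 = 5.199 / 9.032 × 100 = 57.56 %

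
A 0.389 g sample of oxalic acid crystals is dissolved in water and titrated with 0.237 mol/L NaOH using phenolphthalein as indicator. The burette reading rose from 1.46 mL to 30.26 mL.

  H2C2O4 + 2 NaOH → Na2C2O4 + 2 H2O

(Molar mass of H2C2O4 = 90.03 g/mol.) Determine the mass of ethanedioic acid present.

0.307 g

n(NaOH) = 0.0288 L × 0.237 mol/L = 6.83 × 10^-3 mol
From the 1:2 ratio, n(H2C2O4) = 1/2 × 6.83 × 10^-3 = 3.41 × 10^-3 mol
mass of H2C2O4 = 3.41 × 10^-3 × 90.03 g/mol = 0.307 g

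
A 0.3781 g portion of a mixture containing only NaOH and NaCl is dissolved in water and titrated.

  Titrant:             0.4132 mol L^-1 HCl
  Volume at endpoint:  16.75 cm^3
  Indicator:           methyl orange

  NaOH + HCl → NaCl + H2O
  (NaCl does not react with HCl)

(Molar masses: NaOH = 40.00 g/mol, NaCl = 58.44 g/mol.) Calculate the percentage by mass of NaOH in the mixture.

n(HCl) = 0.01675 × 0.4132 = 6.921 × 10^-3 mol
Let x = n(NaOH), y = n(NaCl).
Titrant: 1x = 6.921 × 10^-3;  mass: 40.00x + 58.44y = 0.3781
Solving, x = 6.921 × 10^-3 mol, y = 1.733 × 10^-3 mol
mass of NaOH = 6.921 × 10^-3 × 40.00 = 0.2768 g
% NaOH = 0.2768 / 0.3781 × 100 = 73.22 %

73.22 %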